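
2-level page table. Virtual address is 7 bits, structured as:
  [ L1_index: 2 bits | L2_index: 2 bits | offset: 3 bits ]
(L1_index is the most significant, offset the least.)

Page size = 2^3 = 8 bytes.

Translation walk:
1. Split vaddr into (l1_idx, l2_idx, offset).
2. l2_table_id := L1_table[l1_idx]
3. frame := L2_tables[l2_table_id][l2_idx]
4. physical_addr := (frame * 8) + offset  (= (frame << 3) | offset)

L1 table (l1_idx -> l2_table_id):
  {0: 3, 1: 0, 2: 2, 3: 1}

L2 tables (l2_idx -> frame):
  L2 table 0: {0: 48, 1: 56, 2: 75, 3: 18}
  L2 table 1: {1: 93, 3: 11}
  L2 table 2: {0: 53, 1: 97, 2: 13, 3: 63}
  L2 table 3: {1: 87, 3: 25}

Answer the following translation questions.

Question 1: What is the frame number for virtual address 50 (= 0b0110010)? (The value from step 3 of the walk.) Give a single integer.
Answer: 75

Derivation:
vaddr = 50: l1_idx=1, l2_idx=2
L1[1] = 0; L2[0][2] = 75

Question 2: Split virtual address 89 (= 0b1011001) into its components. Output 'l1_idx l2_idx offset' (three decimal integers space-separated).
Answer: 2 3 1

Derivation:
vaddr = 89 = 0b1011001
  top 2 bits -> l1_idx = 2
  next 2 bits -> l2_idx = 3
  bottom 3 bits -> offset = 1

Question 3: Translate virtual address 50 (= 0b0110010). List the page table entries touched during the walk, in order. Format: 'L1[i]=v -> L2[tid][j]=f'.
vaddr = 50 = 0b0110010
Split: l1_idx=1, l2_idx=2, offset=2

Answer: L1[1]=0 -> L2[0][2]=75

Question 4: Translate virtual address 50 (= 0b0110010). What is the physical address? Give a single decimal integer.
Answer: 602

Derivation:
vaddr = 50 = 0b0110010
Split: l1_idx=1, l2_idx=2, offset=2
L1[1] = 0
L2[0][2] = 75
paddr = 75 * 8 + 2 = 602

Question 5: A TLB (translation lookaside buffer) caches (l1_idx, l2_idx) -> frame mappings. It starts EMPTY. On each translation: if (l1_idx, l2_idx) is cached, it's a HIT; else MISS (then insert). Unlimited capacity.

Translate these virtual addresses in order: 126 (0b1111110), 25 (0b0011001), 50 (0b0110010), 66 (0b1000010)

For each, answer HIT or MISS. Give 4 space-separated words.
Answer: MISS MISS MISS MISS

Derivation:
vaddr=126: (3,3) not in TLB -> MISS, insert
vaddr=25: (0,3) not in TLB -> MISS, insert
vaddr=50: (1,2) not in TLB -> MISS, insert
vaddr=66: (2,0) not in TLB -> MISS, insert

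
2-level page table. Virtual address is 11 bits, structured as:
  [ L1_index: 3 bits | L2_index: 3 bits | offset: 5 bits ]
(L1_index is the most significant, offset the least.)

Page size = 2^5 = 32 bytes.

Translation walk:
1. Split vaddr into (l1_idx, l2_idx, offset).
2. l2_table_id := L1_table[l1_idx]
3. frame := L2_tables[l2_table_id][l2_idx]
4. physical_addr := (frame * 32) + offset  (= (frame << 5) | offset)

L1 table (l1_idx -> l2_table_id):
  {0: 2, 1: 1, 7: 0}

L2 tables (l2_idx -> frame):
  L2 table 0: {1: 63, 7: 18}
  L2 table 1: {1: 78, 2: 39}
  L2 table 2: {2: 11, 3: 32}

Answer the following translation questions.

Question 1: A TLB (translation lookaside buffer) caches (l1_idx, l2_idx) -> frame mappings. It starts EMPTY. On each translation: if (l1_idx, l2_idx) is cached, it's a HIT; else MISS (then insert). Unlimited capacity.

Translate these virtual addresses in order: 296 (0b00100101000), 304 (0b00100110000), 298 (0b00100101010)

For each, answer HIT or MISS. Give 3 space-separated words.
Answer: MISS HIT HIT

Derivation:
vaddr=296: (1,1) not in TLB -> MISS, insert
vaddr=304: (1,1) in TLB -> HIT
vaddr=298: (1,1) in TLB -> HIT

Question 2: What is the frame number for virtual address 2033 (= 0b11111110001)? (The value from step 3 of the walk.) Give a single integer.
vaddr = 2033: l1_idx=7, l2_idx=7
L1[7] = 0; L2[0][7] = 18

Answer: 18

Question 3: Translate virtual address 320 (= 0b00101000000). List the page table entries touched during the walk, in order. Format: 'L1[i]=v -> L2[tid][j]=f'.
Answer: L1[1]=1 -> L2[1][2]=39

Derivation:
vaddr = 320 = 0b00101000000
Split: l1_idx=1, l2_idx=2, offset=0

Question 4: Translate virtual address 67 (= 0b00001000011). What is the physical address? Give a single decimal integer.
Answer: 355

Derivation:
vaddr = 67 = 0b00001000011
Split: l1_idx=0, l2_idx=2, offset=3
L1[0] = 2
L2[2][2] = 11
paddr = 11 * 32 + 3 = 355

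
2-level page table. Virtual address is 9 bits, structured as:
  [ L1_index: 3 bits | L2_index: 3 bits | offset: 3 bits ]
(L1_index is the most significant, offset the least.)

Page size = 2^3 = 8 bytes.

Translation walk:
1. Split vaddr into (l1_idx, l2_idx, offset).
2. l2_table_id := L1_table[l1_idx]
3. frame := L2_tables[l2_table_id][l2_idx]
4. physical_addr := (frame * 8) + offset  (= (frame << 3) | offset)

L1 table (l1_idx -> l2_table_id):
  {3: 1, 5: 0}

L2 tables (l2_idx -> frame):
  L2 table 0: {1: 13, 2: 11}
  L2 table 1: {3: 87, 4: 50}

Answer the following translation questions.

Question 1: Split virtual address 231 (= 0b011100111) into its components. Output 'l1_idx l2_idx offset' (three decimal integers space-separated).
Answer: 3 4 7

Derivation:
vaddr = 231 = 0b011100111
  top 3 bits -> l1_idx = 3
  next 3 bits -> l2_idx = 4
  bottom 3 bits -> offset = 7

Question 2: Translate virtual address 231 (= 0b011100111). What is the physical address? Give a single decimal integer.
vaddr = 231 = 0b011100111
Split: l1_idx=3, l2_idx=4, offset=7
L1[3] = 1
L2[1][4] = 50
paddr = 50 * 8 + 7 = 407

Answer: 407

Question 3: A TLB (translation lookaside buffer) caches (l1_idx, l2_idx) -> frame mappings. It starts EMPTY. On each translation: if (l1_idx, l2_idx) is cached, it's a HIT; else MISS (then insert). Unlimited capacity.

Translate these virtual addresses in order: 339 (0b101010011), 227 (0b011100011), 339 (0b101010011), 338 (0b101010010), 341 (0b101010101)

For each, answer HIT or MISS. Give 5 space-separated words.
Answer: MISS MISS HIT HIT HIT

Derivation:
vaddr=339: (5,2) not in TLB -> MISS, insert
vaddr=227: (3,4) not in TLB -> MISS, insert
vaddr=339: (5,2) in TLB -> HIT
vaddr=338: (5,2) in TLB -> HIT
vaddr=341: (5,2) in TLB -> HIT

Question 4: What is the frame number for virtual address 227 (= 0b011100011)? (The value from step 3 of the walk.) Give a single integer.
Answer: 50

Derivation:
vaddr = 227: l1_idx=3, l2_idx=4
L1[3] = 1; L2[1][4] = 50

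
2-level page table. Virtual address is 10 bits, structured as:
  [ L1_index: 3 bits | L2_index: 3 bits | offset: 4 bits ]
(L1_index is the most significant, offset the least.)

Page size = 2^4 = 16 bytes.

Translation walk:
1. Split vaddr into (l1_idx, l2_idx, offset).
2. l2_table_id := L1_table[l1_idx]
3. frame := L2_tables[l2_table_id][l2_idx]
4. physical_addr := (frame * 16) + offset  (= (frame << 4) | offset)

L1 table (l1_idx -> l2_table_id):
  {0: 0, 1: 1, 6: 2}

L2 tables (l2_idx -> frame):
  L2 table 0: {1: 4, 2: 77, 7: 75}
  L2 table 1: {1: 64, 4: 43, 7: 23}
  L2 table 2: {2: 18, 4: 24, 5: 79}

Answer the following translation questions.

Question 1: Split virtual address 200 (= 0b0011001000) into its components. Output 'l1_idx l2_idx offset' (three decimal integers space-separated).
vaddr = 200 = 0b0011001000
  top 3 bits -> l1_idx = 1
  next 3 bits -> l2_idx = 4
  bottom 4 bits -> offset = 8

Answer: 1 4 8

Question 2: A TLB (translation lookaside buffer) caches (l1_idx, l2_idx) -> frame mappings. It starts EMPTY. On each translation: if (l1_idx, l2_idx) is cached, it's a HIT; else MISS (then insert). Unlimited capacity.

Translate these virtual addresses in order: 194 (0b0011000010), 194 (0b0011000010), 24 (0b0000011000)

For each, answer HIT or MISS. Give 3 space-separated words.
Answer: MISS HIT MISS

Derivation:
vaddr=194: (1,4) not in TLB -> MISS, insert
vaddr=194: (1,4) in TLB -> HIT
vaddr=24: (0,1) not in TLB -> MISS, insert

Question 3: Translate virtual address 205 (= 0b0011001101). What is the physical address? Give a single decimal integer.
Answer: 701

Derivation:
vaddr = 205 = 0b0011001101
Split: l1_idx=1, l2_idx=4, offset=13
L1[1] = 1
L2[1][4] = 43
paddr = 43 * 16 + 13 = 701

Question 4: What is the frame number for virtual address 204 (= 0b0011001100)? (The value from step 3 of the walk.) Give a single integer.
vaddr = 204: l1_idx=1, l2_idx=4
L1[1] = 1; L2[1][4] = 43

Answer: 43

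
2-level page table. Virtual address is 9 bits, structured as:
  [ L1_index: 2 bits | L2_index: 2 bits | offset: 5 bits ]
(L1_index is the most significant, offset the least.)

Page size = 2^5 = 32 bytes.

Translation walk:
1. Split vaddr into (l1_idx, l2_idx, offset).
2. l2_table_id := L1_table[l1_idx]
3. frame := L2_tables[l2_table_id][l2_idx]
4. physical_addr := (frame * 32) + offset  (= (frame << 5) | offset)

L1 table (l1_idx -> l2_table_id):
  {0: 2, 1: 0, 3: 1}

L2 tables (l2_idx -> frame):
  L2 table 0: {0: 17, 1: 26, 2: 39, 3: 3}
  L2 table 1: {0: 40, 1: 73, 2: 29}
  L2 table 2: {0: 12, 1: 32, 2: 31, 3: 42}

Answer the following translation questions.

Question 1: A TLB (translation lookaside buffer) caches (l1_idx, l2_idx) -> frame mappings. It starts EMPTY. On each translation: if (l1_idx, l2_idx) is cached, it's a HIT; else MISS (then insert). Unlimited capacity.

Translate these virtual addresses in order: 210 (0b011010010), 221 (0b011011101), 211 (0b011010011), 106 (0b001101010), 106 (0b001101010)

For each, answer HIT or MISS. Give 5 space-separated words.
vaddr=210: (1,2) not in TLB -> MISS, insert
vaddr=221: (1,2) in TLB -> HIT
vaddr=211: (1,2) in TLB -> HIT
vaddr=106: (0,3) not in TLB -> MISS, insert
vaddr=106: (0,3) in TLB -> HIT

Answer: MISS HIT HIT MISS HIT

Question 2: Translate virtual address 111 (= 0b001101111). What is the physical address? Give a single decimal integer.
Answer: 1359

Derivation:
vaddr = 111 = 0b001101111
Split: l1_idx=0, l2_idx=3, offset=15
L1[0] = 2
L2[2][3] = 42
paddr = 42 * 32 + 15 = 1359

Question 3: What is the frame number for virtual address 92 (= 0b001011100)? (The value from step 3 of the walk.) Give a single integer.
vaddr = 92: l1_idx=0, l2_idx=2
L1[0] = 2; L2[2][2] = 31

Answer: 31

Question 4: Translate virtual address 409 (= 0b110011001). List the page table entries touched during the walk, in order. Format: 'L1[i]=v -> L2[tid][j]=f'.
Answer: L1[3]=1 -> L2[1][0]=40

Derivation:
vaddr = 409 = 0b110011001
Split: l1_idx=3, l2_idx=0, offset=25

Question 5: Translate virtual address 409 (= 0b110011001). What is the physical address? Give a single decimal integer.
vaddr = 409 = 0b110011001
Split: l1_idx=3, l2_idx=0, offset=25
L1[3] = 1
L2[1][0] = 40
paddr = 40 * 32 + 25 = 1305

Answer: 1305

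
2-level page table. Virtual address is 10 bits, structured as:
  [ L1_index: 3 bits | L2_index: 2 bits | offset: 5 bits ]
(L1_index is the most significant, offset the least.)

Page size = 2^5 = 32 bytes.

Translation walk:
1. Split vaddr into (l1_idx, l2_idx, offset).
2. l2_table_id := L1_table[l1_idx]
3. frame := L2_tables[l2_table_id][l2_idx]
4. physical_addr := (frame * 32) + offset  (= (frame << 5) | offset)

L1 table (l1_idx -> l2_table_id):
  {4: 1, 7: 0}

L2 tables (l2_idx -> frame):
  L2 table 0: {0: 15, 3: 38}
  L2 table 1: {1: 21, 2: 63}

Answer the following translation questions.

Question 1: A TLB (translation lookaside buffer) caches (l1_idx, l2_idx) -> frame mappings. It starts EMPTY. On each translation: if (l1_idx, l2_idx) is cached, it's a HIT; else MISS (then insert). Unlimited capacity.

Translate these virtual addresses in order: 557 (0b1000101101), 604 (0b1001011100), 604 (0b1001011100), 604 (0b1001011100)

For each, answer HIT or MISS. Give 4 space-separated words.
Answer: MISS MISS HIT HIT

Derivation:
vaddr=557: (4,1) not in TLB -> MISS, insert
vaddr=604: (4,2) not in TLB -> MISS, insert
vaddr=604: (4,2) in TLB -> HIT
vaddr=604: (4,2) in TLB -> HIT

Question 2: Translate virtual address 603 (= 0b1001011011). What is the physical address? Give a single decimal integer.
vaddr = 603 = 0b1001011011
Split: l1_idx=4, l2_idx=2, offset=27
L1[4] = 1
L2[1][2] = 63
paddr = 63 * 32 + 27 = 2043

Answer: 2043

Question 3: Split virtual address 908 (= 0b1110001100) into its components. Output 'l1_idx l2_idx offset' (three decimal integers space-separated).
vaddr = 908 = 0b1110001100
  top 3 bits -> l1_idx = 7
  next 2 bits -> l2_idx = 0
  bottom 5 bits -> offset = 12

Answer: 7 0 12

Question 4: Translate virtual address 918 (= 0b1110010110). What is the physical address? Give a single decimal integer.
Answer: 502

Derivation:
vaddr = 918 = 0b1110010110
Split: l1_idx=7, l2_idx=0, offset=22
L1[7] = 0
L2[0][0] = 15
paddr = 15 * 32 + 22 = 502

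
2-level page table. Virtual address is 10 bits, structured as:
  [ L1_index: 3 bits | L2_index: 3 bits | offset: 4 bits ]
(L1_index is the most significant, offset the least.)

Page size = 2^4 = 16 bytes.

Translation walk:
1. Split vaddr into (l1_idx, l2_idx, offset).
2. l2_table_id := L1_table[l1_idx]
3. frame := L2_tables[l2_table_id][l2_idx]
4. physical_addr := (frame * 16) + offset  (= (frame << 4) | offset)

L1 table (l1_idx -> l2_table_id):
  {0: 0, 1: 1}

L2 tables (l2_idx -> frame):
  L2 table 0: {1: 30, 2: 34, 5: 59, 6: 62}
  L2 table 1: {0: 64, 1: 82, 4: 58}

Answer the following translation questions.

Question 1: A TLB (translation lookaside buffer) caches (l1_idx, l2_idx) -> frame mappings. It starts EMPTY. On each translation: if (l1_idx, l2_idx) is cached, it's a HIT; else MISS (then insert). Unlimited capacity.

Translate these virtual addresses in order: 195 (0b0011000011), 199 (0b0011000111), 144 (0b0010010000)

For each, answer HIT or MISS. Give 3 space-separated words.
vaddr=195: (1,4) not in TLB -> MISS, insert
vaddr=199: (1,4) in TLB -> HIT
vaddr=144: (1,1) not in TLB -> MISS, insert

Answer: MISS HIT MISS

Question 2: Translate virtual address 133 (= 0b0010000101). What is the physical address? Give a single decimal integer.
vaddr = 133 = 0b0010000101
Split: l1_idx=1, l2_idx=0, offset=5
L1[1] = 1
L2[1][0] = 64
paddr = 64 * 16 + 5 = 1029

Answer: 1029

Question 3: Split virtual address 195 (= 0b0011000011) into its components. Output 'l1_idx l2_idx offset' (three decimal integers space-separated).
Answer: 1 4 3

Derivation:
vaddr = 195 = 0b0011000011
  top 3 bits -> l1_idx = 1
  next 3 bits -> l2_idx = 4
  bottom 4 bits -> offset = 3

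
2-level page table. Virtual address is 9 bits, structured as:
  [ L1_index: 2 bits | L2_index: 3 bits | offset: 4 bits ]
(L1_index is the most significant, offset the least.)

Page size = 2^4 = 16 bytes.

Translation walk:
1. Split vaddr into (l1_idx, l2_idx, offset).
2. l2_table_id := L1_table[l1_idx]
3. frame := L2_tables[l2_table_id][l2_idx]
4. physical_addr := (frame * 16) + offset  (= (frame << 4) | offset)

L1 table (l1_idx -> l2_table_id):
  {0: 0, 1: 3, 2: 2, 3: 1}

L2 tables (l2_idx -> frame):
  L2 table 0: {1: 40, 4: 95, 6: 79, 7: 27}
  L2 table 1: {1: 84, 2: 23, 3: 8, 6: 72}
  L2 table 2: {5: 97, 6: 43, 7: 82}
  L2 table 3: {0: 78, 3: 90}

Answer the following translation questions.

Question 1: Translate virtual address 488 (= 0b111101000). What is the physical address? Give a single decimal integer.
vaddr = 488 = 0b111101000
Split: l1_idx=3, l2_idx=6, offset=8
L1[3] = 1
L2[1][6] = 72
paddr = 72 * 16 + 8 = 1160

Answer: 1160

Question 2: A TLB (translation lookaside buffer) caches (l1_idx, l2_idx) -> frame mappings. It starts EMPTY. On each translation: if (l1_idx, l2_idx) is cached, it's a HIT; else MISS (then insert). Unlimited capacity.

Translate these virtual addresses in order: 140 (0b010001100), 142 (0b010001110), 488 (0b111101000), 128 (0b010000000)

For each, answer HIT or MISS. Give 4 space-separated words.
Answer: MISS HIT MISS HIT

Derivation:
vaddr=140: (1,0) not in TLB -> MISS, insert
vaddr=142: (1,0) in TLB -> HIT
vaddr=488: (3,6) not in TLB -> MISS, insert
vaddr=128: (1,0) in TLB -> HIT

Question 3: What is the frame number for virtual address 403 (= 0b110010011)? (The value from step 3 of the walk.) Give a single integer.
vaddr = 403: l1_idx=3, l2_idx=1
L1[3] = 1; L2[1][1] = 84

Answer: 84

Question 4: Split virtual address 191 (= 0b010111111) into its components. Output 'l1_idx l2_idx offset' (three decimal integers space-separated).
Answer: 1 3 15

Derivation:
vaddr = 191 = 0b010111111
  top 2 bits -> l1_idx = 1
  next 3 bits -> l2_idx = 3
  bottom 4 bits -> offset = 15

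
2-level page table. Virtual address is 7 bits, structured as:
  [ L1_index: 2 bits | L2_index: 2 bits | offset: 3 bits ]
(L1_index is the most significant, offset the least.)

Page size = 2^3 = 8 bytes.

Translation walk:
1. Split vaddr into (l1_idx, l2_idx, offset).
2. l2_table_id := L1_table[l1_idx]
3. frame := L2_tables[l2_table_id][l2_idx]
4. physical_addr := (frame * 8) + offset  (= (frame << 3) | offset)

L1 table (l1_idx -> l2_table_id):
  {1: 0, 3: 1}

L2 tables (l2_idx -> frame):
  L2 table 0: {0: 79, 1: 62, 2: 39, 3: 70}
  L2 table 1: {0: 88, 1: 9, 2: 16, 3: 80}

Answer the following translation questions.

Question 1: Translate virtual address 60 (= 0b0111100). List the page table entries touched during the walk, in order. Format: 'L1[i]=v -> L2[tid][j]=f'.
Answer: L1[1]=0 -> L2[0][3]=70

Derivation:
vaddr = 60 = 0b0111100
Split: l1_idx=1, l2_idx=3, offset=4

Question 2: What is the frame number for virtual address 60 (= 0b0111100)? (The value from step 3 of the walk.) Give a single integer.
Answer: 70

Derivation:
vaddr = 60: l1_idx=1, l2_idx=3
L1[1] = 0; L2[0][3] = 70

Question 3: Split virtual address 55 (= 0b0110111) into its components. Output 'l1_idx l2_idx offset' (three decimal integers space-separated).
vaddr = 55 = 0b0110111
  top 2 bits -> l1_idx = 1
  next 2 bits -> l2_idx = 2
  bottom 3 bits -> offset = 7

Answer: 1 2 7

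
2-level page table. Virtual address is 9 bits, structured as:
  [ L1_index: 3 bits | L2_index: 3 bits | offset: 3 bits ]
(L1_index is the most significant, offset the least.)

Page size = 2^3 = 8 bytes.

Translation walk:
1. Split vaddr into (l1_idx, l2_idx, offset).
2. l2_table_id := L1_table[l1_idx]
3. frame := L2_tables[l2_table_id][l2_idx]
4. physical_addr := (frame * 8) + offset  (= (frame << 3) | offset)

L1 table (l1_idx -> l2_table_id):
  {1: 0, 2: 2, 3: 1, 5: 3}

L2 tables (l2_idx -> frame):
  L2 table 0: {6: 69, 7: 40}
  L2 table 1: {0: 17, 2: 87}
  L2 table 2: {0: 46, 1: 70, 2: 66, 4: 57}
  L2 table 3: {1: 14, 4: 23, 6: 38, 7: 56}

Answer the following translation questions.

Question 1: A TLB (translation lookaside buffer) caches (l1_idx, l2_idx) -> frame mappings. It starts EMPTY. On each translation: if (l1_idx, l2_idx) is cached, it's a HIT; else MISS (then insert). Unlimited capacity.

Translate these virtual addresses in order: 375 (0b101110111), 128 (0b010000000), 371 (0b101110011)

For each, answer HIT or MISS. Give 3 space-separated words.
vaddr=375: (5,6) not in TLB -> MISS, insert
vaddr=128: (2,0) not in TLB -> MISS, insert
vaddr=371: (5,6) in TLB -> HIT

Answer: MISS MISS HIT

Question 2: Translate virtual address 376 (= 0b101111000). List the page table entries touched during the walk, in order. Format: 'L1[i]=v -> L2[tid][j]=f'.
Answer: L1[5]=3 -> L2[3][7]=56

Derivation:
vaddr = 376 = 0b101111000
Split: l1_idx=5, l2_idx=7, offset=0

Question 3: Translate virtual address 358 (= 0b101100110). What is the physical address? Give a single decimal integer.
vaddr = 358 = 0b101100110
Split: l1_idx=5, l2_idx=4, offset=6
L1[5] = 3
L2[3][4] = 23
paddr = 23 * 8 + 6 = 190

Answer: 190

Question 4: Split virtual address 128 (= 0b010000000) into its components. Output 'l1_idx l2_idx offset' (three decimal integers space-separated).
Answer: 2 0 0

Derivation:
vaddr = 128 = 0b010000000
  top 3 bits -> l1_idx = 2
  next 3 bits -> l2_idx = 0
  bottom 3 bits -> offset = 0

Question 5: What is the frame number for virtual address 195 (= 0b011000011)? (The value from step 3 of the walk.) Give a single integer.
vaddr = 195: l1_idx=3, l2_idx=0
L1[3] = 1; L2[1][0] = 17

Answer: 17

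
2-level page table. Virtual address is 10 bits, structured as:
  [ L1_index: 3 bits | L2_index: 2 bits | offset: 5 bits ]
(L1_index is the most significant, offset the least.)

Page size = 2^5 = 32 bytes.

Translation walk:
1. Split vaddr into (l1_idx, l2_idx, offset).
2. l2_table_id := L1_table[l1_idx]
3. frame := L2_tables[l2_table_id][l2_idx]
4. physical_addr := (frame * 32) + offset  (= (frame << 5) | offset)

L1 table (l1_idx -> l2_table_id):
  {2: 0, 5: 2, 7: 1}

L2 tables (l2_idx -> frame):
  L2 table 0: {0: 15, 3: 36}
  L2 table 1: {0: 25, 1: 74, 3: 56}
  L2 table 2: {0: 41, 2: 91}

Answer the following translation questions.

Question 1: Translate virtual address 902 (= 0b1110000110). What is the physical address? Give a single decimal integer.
vaddr = 902 = 0b1110000110
Split: l1_idx=7, l2_idx=0, offset=6
L1[7] = 1
L2[1][0] = 25
paddr = 25 * 32 + 6 = 806

Answer: 806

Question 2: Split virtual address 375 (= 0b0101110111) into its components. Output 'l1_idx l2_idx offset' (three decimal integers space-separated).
vaddr = 375 = 0b0101110111
  top 3 bits -> l1_idx = 2
  next 2 bits -> l2_idx = 3
  bottom 5 bits -> offset = 23

Answer: 2 3 23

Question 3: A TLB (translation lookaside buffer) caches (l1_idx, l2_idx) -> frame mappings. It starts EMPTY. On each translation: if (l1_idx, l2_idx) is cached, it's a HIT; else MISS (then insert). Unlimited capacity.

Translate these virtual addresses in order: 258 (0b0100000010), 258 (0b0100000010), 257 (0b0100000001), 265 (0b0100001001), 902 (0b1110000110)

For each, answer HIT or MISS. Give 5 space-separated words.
Answer: MISS HIT HIT HIT MISS

Derivation:
vaddr=258: (2,0) not in TLB -> MISS, insert
vaddr=258: (2,0) in TLB -> HIT
vaddr=257: (2,0) in TLB -> HIT
vaddr=265: (2,0) in TLB -> HIT
vaddr=902: (7,0) not in TLB -> MISS, insert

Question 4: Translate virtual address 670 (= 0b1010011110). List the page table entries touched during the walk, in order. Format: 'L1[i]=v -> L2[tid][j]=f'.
vaddr = 670 = 0b1010011110
Split: l1_idx=5, l2_idx=0, offset=30

Answer: L1[5]=2 -> L2[2][0]=41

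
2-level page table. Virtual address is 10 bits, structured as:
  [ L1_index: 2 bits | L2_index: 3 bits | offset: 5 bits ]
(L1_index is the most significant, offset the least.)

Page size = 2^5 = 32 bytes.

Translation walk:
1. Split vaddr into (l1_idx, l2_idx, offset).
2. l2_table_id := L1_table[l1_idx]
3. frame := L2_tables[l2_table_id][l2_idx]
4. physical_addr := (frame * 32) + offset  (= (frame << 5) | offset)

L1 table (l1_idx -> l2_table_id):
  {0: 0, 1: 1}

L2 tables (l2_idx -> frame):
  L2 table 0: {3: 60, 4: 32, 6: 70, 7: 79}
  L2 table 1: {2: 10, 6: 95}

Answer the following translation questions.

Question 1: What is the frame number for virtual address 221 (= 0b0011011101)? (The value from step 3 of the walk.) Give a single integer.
Answer: 70

Derivation:
vaddr = 221: l1_idx=0, l2_idx=6
L1[0] = 0; L2[0][6] = 70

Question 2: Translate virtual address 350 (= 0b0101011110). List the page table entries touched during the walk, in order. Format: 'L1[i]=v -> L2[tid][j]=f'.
Answer: L1[1]=1 -> L2[1][2]=10

Derivation:
vaddr = 350 = 0b0101011110
Split: l1_idx=1, l2_idx=2, offset=30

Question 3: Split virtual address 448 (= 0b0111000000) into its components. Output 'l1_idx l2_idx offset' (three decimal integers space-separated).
Answer: 1 6 0

Derivation:
vaddr = 448 = 0b0111000000
  top 2 bits -> l1_idx = 1
  next 3 bits -> l2_idx = 6
  bottom 5 bits -> offset = 0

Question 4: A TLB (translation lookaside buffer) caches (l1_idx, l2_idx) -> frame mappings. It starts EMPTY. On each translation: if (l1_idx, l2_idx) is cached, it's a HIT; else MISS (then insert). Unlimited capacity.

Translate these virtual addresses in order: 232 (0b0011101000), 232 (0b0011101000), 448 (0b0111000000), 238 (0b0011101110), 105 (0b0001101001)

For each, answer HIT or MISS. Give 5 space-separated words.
vaddr=232: (0,7) not in TLB -> MISS, insert
vaddr=232: (0,7) in TLB -> HIT
vaddr=448: (1,6) not in TLB -> MISS, insert
vaddr=238: (0,7) in TLB -> HIT
vaddr=105: (0,3) not in TLB -> MISS, insert

Answer: MISS HIT MISS HIT MISS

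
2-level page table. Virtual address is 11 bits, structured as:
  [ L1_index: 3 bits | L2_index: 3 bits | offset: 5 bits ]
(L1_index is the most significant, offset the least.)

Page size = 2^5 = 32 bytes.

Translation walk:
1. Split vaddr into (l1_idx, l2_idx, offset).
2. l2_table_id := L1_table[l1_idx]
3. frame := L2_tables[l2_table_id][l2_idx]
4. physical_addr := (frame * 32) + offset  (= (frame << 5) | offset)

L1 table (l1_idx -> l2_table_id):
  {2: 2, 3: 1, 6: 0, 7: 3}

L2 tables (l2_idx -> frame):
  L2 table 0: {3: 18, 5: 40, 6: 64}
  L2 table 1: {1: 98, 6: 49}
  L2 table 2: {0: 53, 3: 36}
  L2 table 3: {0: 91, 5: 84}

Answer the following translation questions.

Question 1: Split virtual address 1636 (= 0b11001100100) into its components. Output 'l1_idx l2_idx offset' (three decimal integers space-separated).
vaddr = 1636 = 0b11001100100
  top 3 bits -> l1_idx = 6
  next 3 bits -> l2_idx = 3
  bottom 5 bits -> offset = 4

Answer: 6 3 4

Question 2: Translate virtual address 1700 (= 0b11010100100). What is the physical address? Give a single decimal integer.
Answer: 1284

Derivation:
vaddr = 1700 = 0b11010100100
Split: l1_idx=6, l2_idx=5, offset=4
L1[6] = 0
L2[0][5] = 40
paddr = 40 * 32 + 4 = 1284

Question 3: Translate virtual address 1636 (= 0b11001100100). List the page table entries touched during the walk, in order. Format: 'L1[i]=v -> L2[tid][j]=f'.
vaddr = 1636 = 0b11001100100
Split: l1_idx=6, l2_idx=3, offset=4

Answer: L1[6]=0 -> L2[0][3]=18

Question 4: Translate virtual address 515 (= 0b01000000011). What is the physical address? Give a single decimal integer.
vaddr = 515 = 0b01000000011
Split: l1_idx=2, l2_idx=0, offset=3
L1[2] = 2
L2[2][0] = 53
paddr = 53 * 32 + 3 = 1699

Answer: 1699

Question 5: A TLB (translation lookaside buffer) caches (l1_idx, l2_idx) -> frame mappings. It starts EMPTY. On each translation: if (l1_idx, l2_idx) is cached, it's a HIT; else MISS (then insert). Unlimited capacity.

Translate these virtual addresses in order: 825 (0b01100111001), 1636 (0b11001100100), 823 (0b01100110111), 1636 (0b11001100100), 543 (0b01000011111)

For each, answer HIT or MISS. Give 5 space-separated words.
Answer: MISS MISS HIT HIT MISS

Derivation:
vaddr=825: (3,1) not in TLB -> MISS, insert
vaddr=1636: (6,3) not in TLB -> MISS, insert
vaddr=823: (3,1) in TLB -> HIT
vaddr=1636: (6,3) in TLB -> HIT
vaddr=543: (2,0) not in TLB -> MISS, insert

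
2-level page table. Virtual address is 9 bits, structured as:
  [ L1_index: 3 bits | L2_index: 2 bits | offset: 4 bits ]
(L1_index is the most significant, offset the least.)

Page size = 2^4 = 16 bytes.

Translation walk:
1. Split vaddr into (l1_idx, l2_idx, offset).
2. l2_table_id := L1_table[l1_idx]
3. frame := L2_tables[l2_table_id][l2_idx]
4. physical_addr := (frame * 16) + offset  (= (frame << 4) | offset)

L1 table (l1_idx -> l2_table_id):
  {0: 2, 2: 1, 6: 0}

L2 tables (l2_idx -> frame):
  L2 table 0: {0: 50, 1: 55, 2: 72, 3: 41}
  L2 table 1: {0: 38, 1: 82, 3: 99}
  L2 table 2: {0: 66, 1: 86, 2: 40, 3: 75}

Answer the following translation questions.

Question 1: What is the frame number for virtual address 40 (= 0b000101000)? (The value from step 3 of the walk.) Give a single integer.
vaddr = 40: l1_idx=0, l2_idx=2
L1[0] = 2; L2[2][2] = 40

Answer: 40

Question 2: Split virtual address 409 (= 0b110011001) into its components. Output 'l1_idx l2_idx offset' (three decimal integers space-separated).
vaddr = 409 = 0b110011001
  top 3 bits -> l1_idx = 6
  next 2 bits -> l2_idx = 1
  bottom 4 bits -> offset = 9

Answer: 6 1 9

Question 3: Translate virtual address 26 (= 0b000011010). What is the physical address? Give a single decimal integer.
vaddr = 26 = 0b000011010
Split: l1_idx=0, l2_idx=1, offset=10
L1[0] = 2
L2[2][1] = 86
paddr = 86 * 16 + 10 = 1386

Answer: 1386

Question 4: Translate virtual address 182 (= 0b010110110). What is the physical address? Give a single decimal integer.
vaddr = 182 = 0b010110110
Split: l1_idx=2, l2_idx=3, offset=6
L1[2] = 1
L2[1][3] = 99
paddr = 99 * 16 + 6 = 1590

Answer: 1590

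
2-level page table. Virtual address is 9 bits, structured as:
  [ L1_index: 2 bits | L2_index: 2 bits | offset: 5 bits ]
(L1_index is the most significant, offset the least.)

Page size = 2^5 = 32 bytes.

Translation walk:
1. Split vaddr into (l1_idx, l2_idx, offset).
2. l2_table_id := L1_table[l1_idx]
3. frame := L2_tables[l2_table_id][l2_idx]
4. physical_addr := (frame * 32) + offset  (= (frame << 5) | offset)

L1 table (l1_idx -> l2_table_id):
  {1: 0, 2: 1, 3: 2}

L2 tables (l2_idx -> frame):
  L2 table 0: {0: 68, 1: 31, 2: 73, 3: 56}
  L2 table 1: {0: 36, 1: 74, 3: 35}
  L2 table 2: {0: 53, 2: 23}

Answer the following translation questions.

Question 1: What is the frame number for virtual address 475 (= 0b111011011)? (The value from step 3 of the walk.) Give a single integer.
Answer: 23

Derivation:
vaddr = 475: l1_idx=3, l2_idx=2
L1[3] = 2; L2[2][2] = 23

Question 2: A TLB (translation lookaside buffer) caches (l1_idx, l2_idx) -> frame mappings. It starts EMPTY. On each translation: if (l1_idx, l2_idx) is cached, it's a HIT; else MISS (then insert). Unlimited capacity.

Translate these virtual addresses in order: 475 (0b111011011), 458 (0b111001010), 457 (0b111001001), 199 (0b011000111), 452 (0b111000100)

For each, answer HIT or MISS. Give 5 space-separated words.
vaddr=475: (3,2) not in TLB -> MISS, insert
vaddr=458: (3,2) in TLB -> HIT
vaddr=457: (3,2) in TLB -> HIT
vaddr=199: (1,2) not in TLB -> MISS, insert
vaddr=452: (3,2) in TLB -> HIT

Answer: MISS HIT HIT MISS HIT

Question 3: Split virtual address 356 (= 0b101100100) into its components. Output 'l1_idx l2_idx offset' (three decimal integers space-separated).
vaddr = 356 = 0b101100100
  top 2 bits -> l1_idx = 2
  next 2 bits -> l2_idx = 3
  bottom 5 bits -> offset = 4

Answer: 2 3 4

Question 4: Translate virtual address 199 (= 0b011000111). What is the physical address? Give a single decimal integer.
vaddr = 199 = 0b011000111
Split: l1_idx=1, l2_idx=2, offset=7
L1[1] = 0
L2[0][2] = 73
paddr = 73 * 32 + 7 = 2343

Answer: 2343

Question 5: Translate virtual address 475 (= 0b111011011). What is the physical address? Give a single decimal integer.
vaddr = 475 = 0b111011011
Split: l1_idx=3, l2_idx=2, offset=27
L1[3] = 2
L2[2][2] = 23
paddr = 23 * 32 + 27 = 763

Answer: 763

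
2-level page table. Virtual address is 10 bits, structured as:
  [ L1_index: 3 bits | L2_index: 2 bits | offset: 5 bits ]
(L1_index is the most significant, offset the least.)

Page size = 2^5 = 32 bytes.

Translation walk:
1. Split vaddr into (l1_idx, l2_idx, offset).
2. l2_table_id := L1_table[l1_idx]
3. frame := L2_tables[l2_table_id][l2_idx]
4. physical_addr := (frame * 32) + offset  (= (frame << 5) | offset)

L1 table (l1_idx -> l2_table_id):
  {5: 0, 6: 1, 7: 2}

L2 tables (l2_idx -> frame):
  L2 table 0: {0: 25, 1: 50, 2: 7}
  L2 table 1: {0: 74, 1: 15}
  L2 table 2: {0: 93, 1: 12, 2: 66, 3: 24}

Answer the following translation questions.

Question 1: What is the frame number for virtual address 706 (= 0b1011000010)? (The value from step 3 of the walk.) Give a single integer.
vaddr = 706: l1_idx=5, l2_idx=2
L1[5] = 0; L2[0][2] = 7

Answer: 7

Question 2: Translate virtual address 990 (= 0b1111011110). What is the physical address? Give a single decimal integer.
vaddr = 990 = 0b1111011110
Split: l1_idx=7, l2_idx=2, offset=30
L1[7] = 2
L2[2][2] = 66
paddr = 66 * 32 + 30 = 2142

Answer: 2142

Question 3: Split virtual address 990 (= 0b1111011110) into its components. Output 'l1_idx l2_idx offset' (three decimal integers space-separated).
vaddr = 990 = 0b1111011110
  top 3 bits -> l1_idx = 7
  next 2 bits -> l2_idx = 2
  bottom 5 bits -> offset = 30

Answer: 7 2 30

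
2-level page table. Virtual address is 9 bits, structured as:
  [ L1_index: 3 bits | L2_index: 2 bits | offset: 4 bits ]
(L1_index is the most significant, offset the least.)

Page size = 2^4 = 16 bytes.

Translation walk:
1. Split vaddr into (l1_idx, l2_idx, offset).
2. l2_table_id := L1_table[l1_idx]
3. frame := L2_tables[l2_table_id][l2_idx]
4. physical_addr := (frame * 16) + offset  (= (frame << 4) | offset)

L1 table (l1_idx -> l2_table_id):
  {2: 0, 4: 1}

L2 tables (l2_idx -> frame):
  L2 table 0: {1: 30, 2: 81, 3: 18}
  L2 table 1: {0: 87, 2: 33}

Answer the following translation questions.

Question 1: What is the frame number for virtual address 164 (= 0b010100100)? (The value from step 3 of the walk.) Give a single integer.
Answer: 81

Derivation:
vaddr = 164: l1_idx=2, l2_idx=2
L1[2] = 0; L2[0][2] = 81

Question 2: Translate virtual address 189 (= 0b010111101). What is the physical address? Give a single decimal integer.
Answer: 301

Derivation:
vaddr = 189 = 0b010111101
Split: l1_idx=2, l2_idx=3, offset=13
L1[2] = 0
L2[0][3] = 18
paddr = 18 * 16 + 13 = 301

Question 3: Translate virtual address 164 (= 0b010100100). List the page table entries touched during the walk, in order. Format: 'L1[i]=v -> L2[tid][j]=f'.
Answer: L1[2]=0 -> L2[0][2]=81

Derivation:
vaddr = 164 = 0b010100100
Split: l1_idx=2, l2_idx=2, offset=4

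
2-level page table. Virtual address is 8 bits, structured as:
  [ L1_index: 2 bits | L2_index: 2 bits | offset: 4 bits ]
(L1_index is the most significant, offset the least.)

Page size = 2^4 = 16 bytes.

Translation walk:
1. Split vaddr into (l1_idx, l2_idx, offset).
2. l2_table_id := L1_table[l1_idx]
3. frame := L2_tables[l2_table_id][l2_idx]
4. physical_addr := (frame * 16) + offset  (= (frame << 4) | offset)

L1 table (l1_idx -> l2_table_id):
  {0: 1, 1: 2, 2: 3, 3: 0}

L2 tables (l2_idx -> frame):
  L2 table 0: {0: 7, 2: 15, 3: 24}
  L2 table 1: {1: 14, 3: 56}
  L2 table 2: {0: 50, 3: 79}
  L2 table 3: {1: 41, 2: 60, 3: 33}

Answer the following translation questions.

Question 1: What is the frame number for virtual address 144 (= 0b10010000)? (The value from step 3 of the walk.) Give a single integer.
Answer: 41

Derivation:
vaddr = 144: l1_idx=2, l2_idx=1
L1[2] = 3; L2[3][1] = 41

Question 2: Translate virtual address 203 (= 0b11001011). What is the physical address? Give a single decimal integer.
vaddr = 203 = 0b11001011
Split: l1_idx=3, l2_idx=0, offset=11
L1[3] = 0
L2[0][0] = 7
paddr = 7 * 16 + 11 = 123

Answer: 123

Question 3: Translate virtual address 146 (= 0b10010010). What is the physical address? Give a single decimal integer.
Answer: 658

Derivation:
vaddr = 146 = 0b10010010
Split: l1_idx=2, l2_idx=1, offset=2
L1[2] = 3
L2[3][1] = 41
paddr = 41 * 16 + 2 = 658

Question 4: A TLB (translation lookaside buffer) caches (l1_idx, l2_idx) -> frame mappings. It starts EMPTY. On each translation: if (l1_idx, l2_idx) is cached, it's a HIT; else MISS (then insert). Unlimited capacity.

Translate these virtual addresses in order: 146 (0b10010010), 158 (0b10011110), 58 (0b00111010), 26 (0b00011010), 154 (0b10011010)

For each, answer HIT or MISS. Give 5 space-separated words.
Answer: MISS HIT MISS MISS HIT

Derivation:
vaddr=146: (2,1) not in TLB -> MISS, insert
vaddr=158: (2,1) in TLB -> HIT
vaddr=58: (0,3) not in TLB -> MISS, insert
vaddr=26: (0,1) not in TLB -> MISS, insert
vaddr=154: (2,1) in TLB -> HIT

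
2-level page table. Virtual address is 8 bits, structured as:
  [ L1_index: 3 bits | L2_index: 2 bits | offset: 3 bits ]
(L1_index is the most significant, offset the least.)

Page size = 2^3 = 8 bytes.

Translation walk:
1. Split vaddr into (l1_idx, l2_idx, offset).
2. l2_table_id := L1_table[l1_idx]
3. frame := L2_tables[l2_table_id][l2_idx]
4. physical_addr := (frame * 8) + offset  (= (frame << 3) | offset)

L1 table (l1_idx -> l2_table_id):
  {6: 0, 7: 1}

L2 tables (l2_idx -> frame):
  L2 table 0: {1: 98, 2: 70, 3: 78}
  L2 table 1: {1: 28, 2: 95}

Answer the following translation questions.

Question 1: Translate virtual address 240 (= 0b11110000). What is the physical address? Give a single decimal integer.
Answer: 760

Derivation:
vaddr = 240 = 0b11110000
Split: l1_idx=7, l2_idx=2, offset=0
L1[7] = 1
L2[1][2] = 95
paddr = 95 * 8 + 0 = 760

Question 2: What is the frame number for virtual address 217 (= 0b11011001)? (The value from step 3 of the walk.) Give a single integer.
Answer: 78

Derivation:
vaddr = 217: l1_idx=6, l2_idx=3
L1[6] = 0; L2[0][3] = 78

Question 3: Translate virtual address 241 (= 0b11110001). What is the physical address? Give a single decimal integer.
vaddr = 241 = 0b11110001
Split: l1_idx=7, l2_idx=2, offset=1
L1[7] = 1
L2[1][2] = 95
paddr = 95 * 8 + 1 = 761

Answer: 761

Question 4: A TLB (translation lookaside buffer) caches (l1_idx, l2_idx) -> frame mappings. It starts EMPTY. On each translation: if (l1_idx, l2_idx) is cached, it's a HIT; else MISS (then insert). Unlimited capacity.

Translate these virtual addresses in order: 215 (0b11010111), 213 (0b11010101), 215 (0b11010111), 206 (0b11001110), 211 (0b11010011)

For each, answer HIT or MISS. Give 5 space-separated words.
vaddr=215: (6,2) not in TLB -> MISS, insert
vaddr=213: (6,2) in TLB -> HIT
vaddr=215: (6,2) in TLB -> HIT
vaddr=206: (6,1) not in TLB -> MISS, insert
vaddr=211: (6,2) in TLB -> HIT

Answer: MISS HIT HIT MISS HIT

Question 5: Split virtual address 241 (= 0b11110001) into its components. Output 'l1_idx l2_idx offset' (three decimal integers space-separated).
Answer: 7 2 1

Derivation:
vaddr = 241 = 0b11110001
  top 3 bits -> l1_idx = 7
  next 2 bits -> l2_idx = 2
  bottom 3 bits -> offset = 1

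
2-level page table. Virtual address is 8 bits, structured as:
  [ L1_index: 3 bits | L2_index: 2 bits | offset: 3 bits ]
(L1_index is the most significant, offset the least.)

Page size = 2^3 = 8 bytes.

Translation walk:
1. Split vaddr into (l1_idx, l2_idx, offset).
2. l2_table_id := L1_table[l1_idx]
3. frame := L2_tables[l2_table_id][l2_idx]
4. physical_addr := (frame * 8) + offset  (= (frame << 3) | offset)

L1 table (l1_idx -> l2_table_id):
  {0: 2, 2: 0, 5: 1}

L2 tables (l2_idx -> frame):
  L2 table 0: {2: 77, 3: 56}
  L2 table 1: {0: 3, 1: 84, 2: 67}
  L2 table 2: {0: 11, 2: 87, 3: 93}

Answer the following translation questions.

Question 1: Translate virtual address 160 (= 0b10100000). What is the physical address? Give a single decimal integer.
vaddr = 160 = 0b10100000
Split: l1_idx=5, l2_idx=0, offset=0
L1[5] = 1
L2[1][0] = 3
paddr = 3 * 8 + 0 = 24

Answer: 24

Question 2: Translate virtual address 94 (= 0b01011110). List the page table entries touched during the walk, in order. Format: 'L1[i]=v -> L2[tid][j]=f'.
vaddr = 94 = 0b01011110
Split: l1_idx=2, l2_idx=3, offset=6

Answer: L1[2]=0 -> L2[0][3]=56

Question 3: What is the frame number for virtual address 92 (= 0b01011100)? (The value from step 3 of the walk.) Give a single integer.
vaddr = 92: l1_idx=2, l2_idx=3
L1[2] = 0; L2[0][3] = 56

Answer: 56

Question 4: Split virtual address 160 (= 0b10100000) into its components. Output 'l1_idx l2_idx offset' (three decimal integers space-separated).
vaddr = 160 = 0b10100000
  top 3 bits -> l1_idx = 5
  next 2 bits -> l2_idx = 0
  bottom 3 bits -> offset = 0

Answer: 5 0 0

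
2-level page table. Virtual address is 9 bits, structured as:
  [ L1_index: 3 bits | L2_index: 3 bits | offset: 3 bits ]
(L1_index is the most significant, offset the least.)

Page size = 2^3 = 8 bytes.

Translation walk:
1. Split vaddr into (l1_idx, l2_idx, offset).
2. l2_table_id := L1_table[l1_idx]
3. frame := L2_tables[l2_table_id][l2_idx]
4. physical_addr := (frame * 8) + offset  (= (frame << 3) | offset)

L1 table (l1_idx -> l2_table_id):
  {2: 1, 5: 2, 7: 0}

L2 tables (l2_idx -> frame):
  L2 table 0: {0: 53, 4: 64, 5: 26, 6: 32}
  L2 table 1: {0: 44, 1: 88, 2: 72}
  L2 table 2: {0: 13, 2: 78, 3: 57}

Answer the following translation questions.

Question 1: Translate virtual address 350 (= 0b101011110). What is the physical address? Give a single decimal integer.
Answer: 462

Derivation:
vaddr = 350 = 0b101011110
Split: l1_idx=5, l2_idx=3, offset=6
L1[5] = 2
L2[2][3] = 57
paddr = 57 * 8 + 6 = 462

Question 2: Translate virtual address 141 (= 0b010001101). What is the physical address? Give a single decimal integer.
Answer: 709

Derivation:
vaddr = 141 = 0b010001101
Split: l1_idx=2, l2_idx=1, offset=5
L1[2] = 1
L2[1][1] = 88
paddr = 88 * 8 + 5 = 709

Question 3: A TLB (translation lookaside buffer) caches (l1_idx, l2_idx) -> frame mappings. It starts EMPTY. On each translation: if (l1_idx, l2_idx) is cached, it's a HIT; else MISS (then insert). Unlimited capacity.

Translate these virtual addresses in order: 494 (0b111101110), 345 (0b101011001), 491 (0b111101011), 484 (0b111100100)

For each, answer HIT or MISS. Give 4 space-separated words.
vaddr=494: (7,5) not in TLB -> MISS, insert
vaddr=345: (5,3) not in TLB -> MISS, insert
vaddr=491: (7,5) in TLB -> HIT
vaddr=484: (7,4) not in TLB -> MISS, insert

Answer: MISS MISS HIT MISS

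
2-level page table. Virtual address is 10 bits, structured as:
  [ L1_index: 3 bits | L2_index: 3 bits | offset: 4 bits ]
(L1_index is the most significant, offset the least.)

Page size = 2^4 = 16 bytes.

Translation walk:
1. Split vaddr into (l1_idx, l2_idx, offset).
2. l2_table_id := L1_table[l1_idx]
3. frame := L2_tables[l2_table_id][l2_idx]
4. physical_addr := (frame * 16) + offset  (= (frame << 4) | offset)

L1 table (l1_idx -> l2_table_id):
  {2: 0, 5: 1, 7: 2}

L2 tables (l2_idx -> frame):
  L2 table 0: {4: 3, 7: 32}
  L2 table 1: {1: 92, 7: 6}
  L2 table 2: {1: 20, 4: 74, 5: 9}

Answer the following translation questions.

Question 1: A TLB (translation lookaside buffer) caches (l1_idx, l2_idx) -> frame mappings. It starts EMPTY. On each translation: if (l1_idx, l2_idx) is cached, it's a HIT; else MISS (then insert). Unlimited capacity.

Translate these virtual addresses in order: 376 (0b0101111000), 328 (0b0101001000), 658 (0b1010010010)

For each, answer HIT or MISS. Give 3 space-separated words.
vaddr=376: (2,7) not in TLB -> MISS, insert
vaddr=328: (2,4) not in TLB -> MISS, insert
vaddr=658: (5,1) not in TLB -> MISS, insert

Answer: MISS MISS MISS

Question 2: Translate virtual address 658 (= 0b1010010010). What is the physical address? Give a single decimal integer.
Answer: 1474

Derivation:
vaddr = 658 = 0b1010010010
Split: l1_idx=5, l2_idx=1, offset=2
L1[5] = 1
L2[1][1] = 92
paddr = 92 * 16 + 2 = 1474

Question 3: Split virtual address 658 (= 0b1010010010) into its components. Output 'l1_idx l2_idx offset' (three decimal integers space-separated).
vaddr = 658 = 0b1010010010
  top 3 bits -> l1_idx = 5
  next 3 bits -> l2_idx = 1
  bottom 4 bits -> offset = 2

Answer: 5 1 2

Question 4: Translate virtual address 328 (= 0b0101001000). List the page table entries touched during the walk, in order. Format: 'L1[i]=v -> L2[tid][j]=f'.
vaddr = 328 = 0b0101001000
Split: l1_idx=2, l2_idx=4, offset=8

Answer: L1[2]=0 -> L2[0][4]=3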